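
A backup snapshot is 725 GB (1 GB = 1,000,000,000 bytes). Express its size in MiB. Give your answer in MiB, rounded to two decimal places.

725 GB = 725 × 10^9 bytes = 725,000,000,000 bytes
1 MiB = 2^20 bytes = 1,048,576 bytes
725,000,000,000 / 1,048,576 = 691,413.88 MiB

691,413.88 MiB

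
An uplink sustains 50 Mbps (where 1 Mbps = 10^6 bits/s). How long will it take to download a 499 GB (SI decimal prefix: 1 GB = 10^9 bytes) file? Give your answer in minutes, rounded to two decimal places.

499 GB = 499,000,000,000 bytes = 3,992,000,000,000 bits
50 Mbps = 50,000,000 bits/s
time = 3,992,000,000,000 / 50,000,000 = 79,840.000 s
79,840.000 s / 60 = 1,330.67 minutes

1,330.67 minutes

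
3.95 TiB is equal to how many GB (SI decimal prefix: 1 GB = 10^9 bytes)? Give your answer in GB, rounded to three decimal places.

4,343.071 GB

3.95 TiB = 3.95 × 2^40 bytes = 4,343,070,929,715.2 bytes
1 GB = 1,000,000,000 bytes
4,343,070,929,715.2 / 1,000,000,000 = 4,343.071 GB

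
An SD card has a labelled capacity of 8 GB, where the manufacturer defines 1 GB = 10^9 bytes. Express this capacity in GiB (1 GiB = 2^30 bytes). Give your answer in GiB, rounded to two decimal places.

7.45 GiB

8 GB = 8 × 10^9 bytes = 8,000,000,000 bytes
1 GiB = 1,073,741,824 bytes
8,000,000,000 / 1,073,741,824 = 7.45 GiB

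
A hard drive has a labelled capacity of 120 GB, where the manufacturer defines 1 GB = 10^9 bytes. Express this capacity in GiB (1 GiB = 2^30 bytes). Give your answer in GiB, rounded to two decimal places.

111.76 GiB

120 GB = 120 × 10^9 bytes = 120,000,000,000 bytes
1 GiB = 2^30 bytes = 1,073,741,824 bytes
120,000,000,000 / 1,073,741,824 = 111.76 GiB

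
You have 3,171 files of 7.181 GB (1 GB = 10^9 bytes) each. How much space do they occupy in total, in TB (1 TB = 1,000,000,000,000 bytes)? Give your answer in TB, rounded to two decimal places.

Total = 3,171 × 7.181 GB = 22770.951 GB
= 22770.951 × 1,000,000,000 bytes = 22,770,951,000,000 bytes
1 TB = 1,000,000,000,000 bytes
22,770,951,000,000 / 1,000,000,000,000 = 22.77 TB

22.77 TB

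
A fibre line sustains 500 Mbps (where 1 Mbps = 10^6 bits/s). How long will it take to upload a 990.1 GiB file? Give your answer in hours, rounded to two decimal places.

990.1 GiB = 1,063,111,779,942.4 bytes = 8,504,894,239,539.2 bits
500 Mbps = 500,000,000 bits/s
time = 8,504,894,239,539.2 / 500,000,000 = 17,009.7885 s
17,009.7885 s / 3600 = 4.72 hours

4.72 hours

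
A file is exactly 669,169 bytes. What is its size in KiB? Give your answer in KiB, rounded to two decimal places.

653.49 KiB

669,169 bytes given.
1 KiB = 1,024 bytes
669,169 / 1,024 = 653.49 KiB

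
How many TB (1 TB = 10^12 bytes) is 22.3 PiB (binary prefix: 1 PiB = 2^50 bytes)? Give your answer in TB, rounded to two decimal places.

22.3 PiB = 22.3 × 2^50 bytes = 25,107,567,922,590,515.2 bytes
1 TB = 1,000,000,000,000 bytes
25,107,567,922,590,515.2 / 1,000,000,000,000 = 25,107.57 TB

25,107.57 TB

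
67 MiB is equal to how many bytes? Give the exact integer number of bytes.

67 × 1,048,576 = 70,254,592 bytes  (1 MiB = 2^20 bytes)

70,254,592 bytes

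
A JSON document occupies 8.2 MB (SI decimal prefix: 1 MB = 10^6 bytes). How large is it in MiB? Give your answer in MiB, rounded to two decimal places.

8.2 MB × 1,000,000 bytes/MB = 8,200,000 bytes
1 MiB = 2^20 bytes = 1,048,576 bytes
8,200,000 / 1,048,576 = 7.82 MiB

7.82 MiB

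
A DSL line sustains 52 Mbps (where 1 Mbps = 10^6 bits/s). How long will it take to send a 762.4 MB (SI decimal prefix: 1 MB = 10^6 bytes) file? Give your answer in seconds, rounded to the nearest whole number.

117 seconds

762.4 MB = 762,400,000 bytes = 6,099,200,000 bits
52 Mbps = 52,000,000 bits/s
time = 6,099,200,000 / 52,000,000 = 117 s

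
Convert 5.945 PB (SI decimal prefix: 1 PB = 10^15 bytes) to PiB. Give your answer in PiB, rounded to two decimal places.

5.945 PB = 5.945 × 10^15 bytes = 5,945,000,000,000,000 bytes
1 PiB = 2^50 bytes = 1,125,899,906,842,624 bytes
5,945,000,000,000,000 / 1,125,899,906,842,624 = 5.28 PiB

5.28 PiB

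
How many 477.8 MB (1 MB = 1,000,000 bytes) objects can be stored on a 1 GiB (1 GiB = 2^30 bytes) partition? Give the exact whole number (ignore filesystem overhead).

2

Capacity: 1 GiB = 1,073,741,824 bytes
Per item: 477.8 MB = 477,800,000 bytes
⌊1,073,741,824 / 477,800,000⌋ = 2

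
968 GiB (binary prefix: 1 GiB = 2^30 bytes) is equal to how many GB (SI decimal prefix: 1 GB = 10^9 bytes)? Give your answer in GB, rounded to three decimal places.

968 GiB × 1,073,741,824 bytes/GiB = 1,039,382,085,632 bytes
1 GB = 10^9 bytes = 1,000,000,000 bytes
1,039,382,085,632 / 1,000,000,000 = 1,039.382 GB

1,039.382 GB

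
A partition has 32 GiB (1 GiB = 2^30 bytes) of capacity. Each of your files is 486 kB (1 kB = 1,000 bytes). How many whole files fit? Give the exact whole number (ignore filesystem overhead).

70,699

Capacity: 32 GiB = 34,359,738,368 bytes
Per item: 486 kB = 486,000 bytes
⌊34,359,738,368 / 486,000⌋ = 70,699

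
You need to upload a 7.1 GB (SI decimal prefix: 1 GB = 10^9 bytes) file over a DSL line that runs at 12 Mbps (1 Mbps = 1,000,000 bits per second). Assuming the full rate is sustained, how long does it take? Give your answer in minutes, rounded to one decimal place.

7.1 GB = 7,100,000,000 bytes = 56,800,000,000 bits
12 Mbps = 12,000,000 bits/s
time = 56,800,000,000 / 12,000,000 = 4,733.33 s
4,733.33 s / 60 = 78.9 minutes

78.9 minutes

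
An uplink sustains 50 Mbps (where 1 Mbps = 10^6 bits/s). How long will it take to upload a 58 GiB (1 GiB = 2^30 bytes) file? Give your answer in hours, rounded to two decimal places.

58 GiB = 62,277,025,792 bytes = 498,216,206,336 bits
50 Mbps = 50,000,000 bits/s
time = 498,216,206,336 / 50,000,000 = 9,964.3241 s
9,964.3241 s / 3600 = 2.77 hours

2.77 hours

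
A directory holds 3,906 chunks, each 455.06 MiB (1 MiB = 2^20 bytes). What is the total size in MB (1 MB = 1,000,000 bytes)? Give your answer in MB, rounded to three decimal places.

1,863,806.469 MB

Total = 3,906 × 455.06 MiB = 1777464.36 MiB
= 1777464.36 × 1,048,576 bytes = 1,863,806,468,751.36 bytes
1 MB = 1,000,000 bytes
1,863,806,468,751.36 / 1,000,000 = 1,863,806.469 MB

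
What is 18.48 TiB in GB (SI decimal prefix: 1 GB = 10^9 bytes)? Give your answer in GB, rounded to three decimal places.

18.48 TiB = 18.48 × 2^40 bytes = 20,318,974,881,300.48 bytes
1 GB = 1,000,000,000 bytes
20,318,974,881,300.48 / 1,000,000,000 = 20,318.975 GB

20,318.975 GB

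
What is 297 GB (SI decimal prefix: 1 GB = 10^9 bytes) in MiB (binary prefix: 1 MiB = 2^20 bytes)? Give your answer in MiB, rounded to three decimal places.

283,241.272 MiB

297 GB = 297 × 10^9 bytes = 297,000,000,000 bytes
1 MiB = 2^20 bytes = 1,048,576 bytes
297,000,000,000 / 1,048,576 = 283,241.272 MiB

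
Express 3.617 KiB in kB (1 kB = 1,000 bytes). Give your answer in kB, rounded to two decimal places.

3.617 KiB × 1,024 bytes/KiB = 3,703.808 bytes
1 kB = 10^3 bytes = 1,000 bytes
3,703.808 / 1,000 = 3.70 kB

3.70 kB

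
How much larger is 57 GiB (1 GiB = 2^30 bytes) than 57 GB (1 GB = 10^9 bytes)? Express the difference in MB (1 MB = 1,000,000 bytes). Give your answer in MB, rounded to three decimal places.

4,203.284 MB

57 GiB = 57 × 1,073,741,824 = 61,203,283,968 bytes
57 GB = 57 × 1,000,000,000 = 57,000,000,000 bytes
difference = 4,203,283,968 bytes
4,203,283,968 / 1,000,000 = 4,203.284 MB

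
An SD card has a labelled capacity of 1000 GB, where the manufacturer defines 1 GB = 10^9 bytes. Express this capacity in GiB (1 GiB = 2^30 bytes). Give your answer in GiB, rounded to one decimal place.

931.3 GiB

1000 GB = 1000 × 10^9 bytes = 1,000,000,000,000 bytes
1 GiB = 2^30 bytes = 1,073,741,824 bytes
1,000,000,000,000 / 1,073,741,824 = 931.3 GiB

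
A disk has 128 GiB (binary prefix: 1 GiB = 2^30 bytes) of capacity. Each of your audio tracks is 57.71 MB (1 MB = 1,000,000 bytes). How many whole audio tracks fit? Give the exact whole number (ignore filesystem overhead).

Capacity: 128 GiB = 137,438,953,472 bytes
Per item: 57.71 MB = 57,710,000 bytes
⌊137,438,953,472 / 57,710,000⌋ = 2,381

2,381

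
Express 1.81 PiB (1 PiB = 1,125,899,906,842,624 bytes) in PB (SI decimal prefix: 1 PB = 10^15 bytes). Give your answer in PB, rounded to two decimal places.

2.04 PB

1.81 PiB = 1.81 × 2^50 bytes = 2,037,878,831,385,149.44 bytes
1 PB = 1,000,000,000,000,000 bytes
2,037,878,831,385,149.44 / 1,000,000,000,000,000 = 2.04 PB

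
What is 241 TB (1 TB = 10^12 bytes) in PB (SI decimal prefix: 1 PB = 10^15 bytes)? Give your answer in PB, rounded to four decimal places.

0.2410 PB

241 TB × 1,000,000,000,000 bytes/TB = 241,000,000,000,000 bytes
1 PB = 1,000,000,000,000,000 bytes
241,000,000,000,000 / 1,000,000,000,000,000 = 0.2410 PB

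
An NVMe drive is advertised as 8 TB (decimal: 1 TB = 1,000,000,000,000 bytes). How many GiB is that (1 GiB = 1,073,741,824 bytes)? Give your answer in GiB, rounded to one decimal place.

7,450.6 GiB

8 TB × 1,000,000,000,000 bytes/TB = 8,000,000,000,000 bytes
1 GiB = 1,073,741,824 bytes
8,000,000,000,000 / 1,073,741,824 = 7,450.6 GiB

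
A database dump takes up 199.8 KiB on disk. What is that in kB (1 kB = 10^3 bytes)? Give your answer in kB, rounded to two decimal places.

204.60 kB

199.8 KiB = 199.8 × 2^10 bytes = 204,595.2 bytes
1 kB = 1,000 bytes
204,595.2 / 1,000 = 204.60 kB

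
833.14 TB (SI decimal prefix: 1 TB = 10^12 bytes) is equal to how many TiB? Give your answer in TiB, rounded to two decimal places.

833.14 TB × 1,000,000,000,000 bytes/TB = 833,140,000,000,000 bytes
1 TiB = 2^40 bytes = 1,099,511,627,776 bytes
833,140,000,000,000 / 1,099,511,627,776 = 757.74 TiB

757.74 TiB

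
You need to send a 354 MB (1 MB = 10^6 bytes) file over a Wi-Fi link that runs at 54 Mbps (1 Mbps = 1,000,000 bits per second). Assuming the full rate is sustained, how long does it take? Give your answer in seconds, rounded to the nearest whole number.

354 MB = 354,000,000 bytes = 2,832,000,000 bits
54 Mbps = 54,000,000 bits/s
time = 2,832,000,000 / 54,000,000 = 52 s

52 seconds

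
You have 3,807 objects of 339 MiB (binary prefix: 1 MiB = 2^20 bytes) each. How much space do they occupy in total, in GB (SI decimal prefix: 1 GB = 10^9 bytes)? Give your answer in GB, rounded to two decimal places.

1,353.26 GB

Total = 3,807 × 339 MiB = 1,290,573 MiB
= 1,290,573 × 1,048,576 bytes = 1,353,263,874,048 bytes
1 GB = 1,000,000,000 bytes
1,353,263,874,048 / 1,000,000,000 = 1,353.26 GB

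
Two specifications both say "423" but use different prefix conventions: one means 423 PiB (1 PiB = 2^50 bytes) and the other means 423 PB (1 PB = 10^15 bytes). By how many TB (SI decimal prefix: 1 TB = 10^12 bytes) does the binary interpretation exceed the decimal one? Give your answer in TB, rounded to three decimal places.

423 PiB = 423 × 1,125,899,906,842,624 = 476,255,660,594,429,952 bytes
423 PB = 423 × 1,000,000,000,000,000 = 423,000,000,000,000,000 bytes
difference = 53,255,660,594,429,952 bytes
53,255,660,594,429,952 / 1,000,000,000,000 = 53,255.661 TB

53,255.661 TB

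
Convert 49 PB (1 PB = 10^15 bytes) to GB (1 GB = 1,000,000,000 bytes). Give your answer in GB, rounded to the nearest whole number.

49,000,000 GB

49 PB = 49 × 10^15 bytes = 49,000,000,000,000,000 bytes
1 GB = 10^9 bytes = 1,000,000,000 bytes
49,000,000,000,000,000 / 1,000,000,000 = 49,000,000 GB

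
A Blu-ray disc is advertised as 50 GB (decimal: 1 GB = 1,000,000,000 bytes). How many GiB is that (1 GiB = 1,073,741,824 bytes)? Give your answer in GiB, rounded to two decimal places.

50 GB × 1,000,000,000 bytes/GB = 50,000,000,000 bytes
1 GiB = 2^30 bytes = 1,073,741,824 bytes
50,000,000,000 / 1,073,741,824 = 46.57 GiB

46.57 GiB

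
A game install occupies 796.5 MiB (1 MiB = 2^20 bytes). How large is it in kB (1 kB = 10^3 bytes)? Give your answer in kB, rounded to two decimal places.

835,190.78 kB

796.5 MiB = 796.5 × 2^20 bytes = 835,190,784 bytes
1 kB = 10^3 bytes = 1,000 bytes
835,190,784 / 1,000 = 835,190.78 kB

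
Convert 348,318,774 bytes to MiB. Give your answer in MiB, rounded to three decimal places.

348,318,774 bytes given.
1 MiB = 1,048,576 bytes
348,318,774 / 1,048,576 = 332.183 MiB

332.183 MiB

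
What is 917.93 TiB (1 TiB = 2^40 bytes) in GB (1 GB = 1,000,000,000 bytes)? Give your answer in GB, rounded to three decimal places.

1,009,274.708 GB

917.93 TiB = 917.93 × 2^40 bytes = 1,009,274,708,484,423.68 bytes
1 GB = 10^9 bytes = 1,000,000,000 bytes
1,009,274,708,484,423.68 / 1,000,000,000 = 1,009,274.708 GB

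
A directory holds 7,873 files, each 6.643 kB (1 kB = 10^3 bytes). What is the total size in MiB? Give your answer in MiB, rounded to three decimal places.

Total = 7,873 × 6.643 kB = 52300.339 kB
= 52300.339 × 1,000 bytes = 52,300,339 bytes
1 MiB = 1,048,576 bytes
52,300,339 / 1,048,576 = 49.877 MiB

49.877 MiB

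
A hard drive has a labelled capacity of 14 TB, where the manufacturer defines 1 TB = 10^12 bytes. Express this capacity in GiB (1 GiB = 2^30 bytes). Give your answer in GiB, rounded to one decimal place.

13,038.5 GiB

14 TB × 1,000,000,000,000 bytes/TB = 14,000,000,000,000 bytes
1 GiB = 1,073,741,824 bytes
14,000,000,000,000 / 1,073,741,824 = 13,038.5 GiB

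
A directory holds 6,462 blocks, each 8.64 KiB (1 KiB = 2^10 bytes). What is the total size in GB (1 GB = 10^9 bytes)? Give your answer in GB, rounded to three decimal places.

Total = 6,462 × 8.64 KiB = 55831.68 KiB
= 55831.68 × 1,024 bytes = 57,171,640.32 bytes
1 GB = 1,000,000,000 bytes
57,171,640.32 / 1,000,000,000 = 0.057 GB

0.057 GB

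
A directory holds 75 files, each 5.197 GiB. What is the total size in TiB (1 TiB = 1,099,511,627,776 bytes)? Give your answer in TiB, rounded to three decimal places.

0.381 TiB

Total = 75 × 5.197 GiB = 389.775 GiB
= 389.775 × 1,073,741,824 bytes = 418,517,719,449.6 bytes
1 TiB = 1,099,511,627,776 bytes
418,517,719,449.6 / 1,099,511,627,776 = 0.381 TiB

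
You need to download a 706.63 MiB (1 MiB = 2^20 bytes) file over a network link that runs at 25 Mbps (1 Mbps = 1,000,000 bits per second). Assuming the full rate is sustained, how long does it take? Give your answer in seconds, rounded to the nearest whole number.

237 seconds

706.63 MiB = 740,955,258.88 bytes = 5,927,642,071.04 bits
25 Mbps = 25,000,000 bits/s
time = 5,927,642,071.04 / 25,000,000 = 237 s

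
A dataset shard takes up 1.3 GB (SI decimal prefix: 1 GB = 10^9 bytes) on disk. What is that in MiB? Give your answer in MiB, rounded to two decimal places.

1.3 GB = 1.3 × 10^9 bytes = 1,300,000,000 bytes
1 MiB = 1,048,576 bytes
1,300,000,000 / 1,048,576 = 1,239.78 MiB

1,239.78 MiB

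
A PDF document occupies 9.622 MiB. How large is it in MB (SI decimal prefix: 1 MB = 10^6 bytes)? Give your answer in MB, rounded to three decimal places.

10.089 MB

9.622 MiB = 9.622 × 2^20 bytes = 10,089,398.272 bytes
1 MB = 1,000,000 bytes
10,089,398.272 / 1,000,000 = 10.089 MB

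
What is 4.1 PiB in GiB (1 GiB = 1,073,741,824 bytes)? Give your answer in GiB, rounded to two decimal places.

4,299,161.60 GiB

4.1 PiB = 4.1 × 2^50 bytes = 4,616,189,618,054,758.4 bytes
1 GiB = 1,073,741,824 bytes
4,616,189,618,054,758.4 / 1,073,741,824 = 4,299,161.60 GiB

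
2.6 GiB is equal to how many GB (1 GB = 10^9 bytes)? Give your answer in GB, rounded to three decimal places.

2.6 GiB = 2.6 × 2^30 bytes = 2,791,728,742.4 bytes
1 GB = 1,000,000,000 bytes
2,791,728,742.4 / 1,000,000,000 = 2.792 GB

2.792 GB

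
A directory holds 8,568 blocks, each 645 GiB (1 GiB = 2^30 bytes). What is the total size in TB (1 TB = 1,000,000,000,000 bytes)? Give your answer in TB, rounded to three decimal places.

Total = 8,568 × 645 GiB = 5,526,360 GiB
= 5,526,360 × 1,073,741,824 bytes = 5,933,883,866,480,640 bytes
1 TB = 1,000,000,000,000 bytes
5,933,883,866,480,640 / 1,000,000,000,000 = 5,933.884 TB

5,933.884 TB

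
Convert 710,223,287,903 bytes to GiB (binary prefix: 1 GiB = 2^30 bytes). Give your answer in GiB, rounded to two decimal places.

710,223,287,903 bytes given.
1 GiB = 2^30 bytes = 1,073,741,824 bytes
710,223,287,903 / 1,073,741,824 = 661.45 GiB

661.45 GiB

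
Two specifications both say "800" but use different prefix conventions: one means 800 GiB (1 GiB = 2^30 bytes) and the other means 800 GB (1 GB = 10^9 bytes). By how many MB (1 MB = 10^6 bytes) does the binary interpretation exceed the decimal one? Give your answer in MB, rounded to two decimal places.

58,993.46 MB

800 GiB = 800 × 1,073,741,824 = 858,993,459,200 bytes
800 GB = 800 × 1,000,000,000 = 800,000,000,000 bytes
difference = 58,993,459,200 bytes
58,993,459,200 / 1,000,000 = 58,993.46 MB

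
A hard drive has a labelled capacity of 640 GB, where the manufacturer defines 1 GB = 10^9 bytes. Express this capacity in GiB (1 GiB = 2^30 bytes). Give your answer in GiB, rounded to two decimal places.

596.05 GiB

640 GB = 640 × 10^9 bytes = 640,000,000,000 bytes
1 GiB = 1,073,741,824 bytes
640,000,000,000 / 1,073,741,824 = 596.05 GiB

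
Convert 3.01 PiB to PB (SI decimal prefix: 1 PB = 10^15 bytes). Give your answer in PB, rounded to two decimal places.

3.39 PB

3.01 PiB × 1,125,899,906,842,624 bytes/PiB = 3,388,958,719,596,298.24 bytes
1 PB = 1,000,000,000,000,000 bytes
3,388,958,719,596,298.24 / 1,000,000,000,000,000 = 3.39 PB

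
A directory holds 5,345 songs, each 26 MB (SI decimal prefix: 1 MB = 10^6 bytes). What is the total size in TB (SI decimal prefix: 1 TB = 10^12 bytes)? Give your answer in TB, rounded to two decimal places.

0.14 TB

Total = 5,345 × 26 MB = 138,970 MB
= 138,970 × 1,000,000 bytes = 138,970,000,000 bytes
1 TB = 1,000,000,000,000 bytes
138,970,000,000 / 1,000,000,000,000 = 0.14 TB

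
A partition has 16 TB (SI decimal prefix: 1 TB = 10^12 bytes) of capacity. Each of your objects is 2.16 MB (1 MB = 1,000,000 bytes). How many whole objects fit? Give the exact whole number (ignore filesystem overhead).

7,407,407

Capacity: 16 TB = 16,000,000,000,000 bytes
Per item: 2.16 MB = 2,160,000 bytes
⌊16,000,000,000,000 / 2,160,000⌋ = 7,407,407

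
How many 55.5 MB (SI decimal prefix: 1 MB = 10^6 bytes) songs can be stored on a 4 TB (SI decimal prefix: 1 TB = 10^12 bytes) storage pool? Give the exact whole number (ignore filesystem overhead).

72,072

Capacity: 4 TB = 4,000,000,000,000 bytes
Per item: 55.5 MB = 55,500,000 bytes
⌊4,000,000,000,000 / 55,500,000⌋ = 72,072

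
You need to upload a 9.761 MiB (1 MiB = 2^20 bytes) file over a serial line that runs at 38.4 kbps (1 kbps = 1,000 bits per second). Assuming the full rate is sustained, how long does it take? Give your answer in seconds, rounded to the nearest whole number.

9.761 MiB = 10,235,150.336 bytes = 81,881,202.688 bits
38.4 kbps = 38,400 bits/s
time = 81,881,202.688 / 38,400 = 2,132 s

2,132 seconds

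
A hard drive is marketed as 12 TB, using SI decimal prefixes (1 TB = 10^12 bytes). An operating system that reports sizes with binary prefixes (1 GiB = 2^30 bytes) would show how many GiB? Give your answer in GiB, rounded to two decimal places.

12 TB = 12 × 10^12 bytes = 12,000,000,000,000 bytes
1 GiB = 1,073,741,824 bytes
12,000,000,000,000 / 1,073,741,824 = 11,175.87 GiB

11,175.87 GiB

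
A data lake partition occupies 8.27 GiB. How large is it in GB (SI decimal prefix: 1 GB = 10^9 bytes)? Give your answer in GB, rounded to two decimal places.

8.88 GB

8.27 GiB = 8.27 × 2^30 bytes = 8,879,844,884.48 bytes
1 GB = 1,000,000,000 bytes
8,879,844,884.48 / 1,000,000,000 = 8.88 GB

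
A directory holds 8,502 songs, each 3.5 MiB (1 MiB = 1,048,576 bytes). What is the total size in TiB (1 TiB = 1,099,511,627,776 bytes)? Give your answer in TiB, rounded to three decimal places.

0.028 TiB

Total = 8,502 × 3.5 MiB = 29,757 MiB
= 29,757 × 1,048,576 bytes = 31,202,476,032 bytes
1 TiB = 1,099,511,627,776 bytes
31,202,476,032 / 1,099,511,627,776 = 0.028 TiB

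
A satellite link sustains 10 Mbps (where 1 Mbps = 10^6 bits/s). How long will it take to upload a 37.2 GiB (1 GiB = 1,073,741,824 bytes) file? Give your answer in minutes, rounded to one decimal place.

37.2 GiB = 39,943,195,852.8 bytes = 319,545,566,822.4 bits
10 Mbps = 10,000,000 bits/s
time = 319,545,566,822.4 / 10,000,000 = 31,954.56 s
31,954.56 s / 60 = 532.6 minutes

532.6 minutes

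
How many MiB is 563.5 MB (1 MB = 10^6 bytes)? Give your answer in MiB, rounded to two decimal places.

537.40 MiB

563.5 MB = 563.5 × 10^6 bytes = 563,500,000 bytes
1 MiB = 2^20 bytes = 1,048,576 bytes
563,500,000 / 1,048,576 = 537.40 MiB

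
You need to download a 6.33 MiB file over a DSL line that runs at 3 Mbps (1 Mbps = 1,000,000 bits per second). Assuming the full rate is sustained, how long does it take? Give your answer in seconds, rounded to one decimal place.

17.7 seconds

6.33 MiB = 6,637,486.08 bytes = 53,099,888.64 bits
3 Mbps = 3,000,000 bits/s
time = 53,099,888.64 / 3,000,000 = 17.7 s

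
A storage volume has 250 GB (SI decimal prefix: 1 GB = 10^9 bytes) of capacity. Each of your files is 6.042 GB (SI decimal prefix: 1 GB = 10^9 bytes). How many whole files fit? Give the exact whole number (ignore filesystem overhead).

41

Capacity: 250 GB = 250,000,000,000 bytes
Per item: 6.042 GB = 6,042,000,000 bytes
⌊250,000,000,000 / 6,042,000,000⌋ = 41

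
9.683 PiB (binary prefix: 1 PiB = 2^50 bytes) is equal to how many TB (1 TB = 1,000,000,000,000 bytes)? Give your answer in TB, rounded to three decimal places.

9.683 PiB × 1,125,899,906,842,624 bytes/PiB = 10,902,088,797,957,128.192 bytes
1 TB = 1,000,000,000,000 bytes
10,902,088,797,957,128.192 / 1,000,000,000,000 = 10,902.089 TB

10,902.089 TB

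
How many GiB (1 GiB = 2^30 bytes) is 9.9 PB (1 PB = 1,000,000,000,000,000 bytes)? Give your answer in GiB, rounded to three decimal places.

9.9 PB = 9.9 × 10^15 bytes = 9,900,000,000,000,000 bytes
1 GiB = 1,073,741,824 bytes
9,900,000,000,000,000 / 1,073,741,824 = 9,220,093.489 GiB

9,220,093.489 GiB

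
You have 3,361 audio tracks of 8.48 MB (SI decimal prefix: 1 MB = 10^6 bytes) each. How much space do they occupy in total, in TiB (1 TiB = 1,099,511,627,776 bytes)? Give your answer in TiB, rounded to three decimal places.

0.026 TiB

Total = 3,361 × 8.48 MB = 28501.28 MB
= 28501.28 × 1,000,000 bytes = 28,501,280,000 bytes
1 TiB = 1,099,511,627,776 bytes
28,501,280,000 / 1,099,511,627,776 = 0.026 TiB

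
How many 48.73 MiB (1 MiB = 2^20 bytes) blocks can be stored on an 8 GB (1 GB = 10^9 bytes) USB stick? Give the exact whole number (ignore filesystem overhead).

156

Capacity: 8 GB = 8,000,000,000 bytes
Per item: 48.73 MiB = 51,097,108.48 bytes
⌊8,000,000,000 / 51,097,108.48⌋ = 156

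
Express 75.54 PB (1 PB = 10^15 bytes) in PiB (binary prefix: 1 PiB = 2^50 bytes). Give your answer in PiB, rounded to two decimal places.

67.09 PiB

75.54 PB × 1,000,000,000,000,000 bytes/PB = 75,540,000,000,000,000 bytes
1 PiB = 1,125,899,906,842,624 bytes
75,540,000,000,000,000 / 1,125,899,906,842,624 = 67.09 PiB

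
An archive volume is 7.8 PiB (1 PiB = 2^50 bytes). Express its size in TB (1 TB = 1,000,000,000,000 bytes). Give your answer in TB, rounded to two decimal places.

7.8 PiB = 7.8 × 2^50 bytes = 8,782,019,273,372,467.2 bytes
1 TB = 1,000,000,000,000 bytes
8,782,019,273,372,467.2 / 1,000,000,000,000 = 8,782.02 TB

8,782.02 TB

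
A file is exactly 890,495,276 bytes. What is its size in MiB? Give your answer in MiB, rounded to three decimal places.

890,495,276 bytes given.
1 MiB = 2^20 bytes = 1,048,576 bytes
890,495,276 / 1,048,576 = 849.242 MiB

849.242 MiB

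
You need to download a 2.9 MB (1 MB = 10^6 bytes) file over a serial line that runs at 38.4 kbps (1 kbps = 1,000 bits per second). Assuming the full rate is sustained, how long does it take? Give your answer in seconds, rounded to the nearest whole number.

604 seconds

2.9 MB = 2,900,000 bytes = 23,200,000 bits
38.4 kbps = 38,400 bits/s
time = 23,200,000 / 38,400 = 604 s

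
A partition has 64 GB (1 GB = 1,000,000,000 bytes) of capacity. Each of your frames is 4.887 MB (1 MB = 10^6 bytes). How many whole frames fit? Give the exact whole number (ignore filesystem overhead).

13,095

Capacity: 64 GB = 64,000,000,000 bytes
Per item: 4.887 MB = 4,887,000 bytes
⌊64,000,000,000 / 4,887,000⌋ = 13,095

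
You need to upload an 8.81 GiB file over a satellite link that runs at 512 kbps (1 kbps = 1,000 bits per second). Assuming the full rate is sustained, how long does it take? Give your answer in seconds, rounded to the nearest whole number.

147,807 seconds

8.81 GiB = 9,459,665,469.44 bytes = 75,677,323,755.52 bits
512 kbps = 512,000 bits/s
time = 75,677,323,755.52 / 512,000 = 147,807 s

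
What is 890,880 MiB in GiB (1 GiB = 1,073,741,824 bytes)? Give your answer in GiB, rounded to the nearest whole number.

870 GiB

890,880 MiB = 890,880 × 2^20 bytes = 934,155,386,880 bytes
1 GiB = 2^30 bytes = 1,073,741,824 bytes
934,155,386,880 / 1,073,741,824 = 870 GiB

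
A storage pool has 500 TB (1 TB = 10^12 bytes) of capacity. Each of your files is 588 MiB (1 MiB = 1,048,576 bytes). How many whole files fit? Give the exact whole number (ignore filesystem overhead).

Capacity: 500 TB = 500,000,000,000,000 bytes
Per item: 588 MiB = 616,562,688 bytes
⌊500,000,000,000,000 / 616,562,688⌋ = 810,947

810,947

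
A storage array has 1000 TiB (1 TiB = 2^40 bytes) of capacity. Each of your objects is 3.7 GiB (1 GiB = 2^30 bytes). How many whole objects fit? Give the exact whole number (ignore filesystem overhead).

276,756

Capacity: 1000 TiB = 1,099,511,627,776,000 bytes
Per item: 3.7 GiB = 3,972,844,748.8 bytes
⌊1,099,511,627,776,000 / 3,972,844,748.8⌋ = 276,756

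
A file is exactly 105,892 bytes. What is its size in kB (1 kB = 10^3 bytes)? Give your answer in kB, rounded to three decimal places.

105,892 bytes given.
1 kB = 10^3 bytes = 1,000 bytes
105,892 / 1,000 = 105.892 kB

105.892 kB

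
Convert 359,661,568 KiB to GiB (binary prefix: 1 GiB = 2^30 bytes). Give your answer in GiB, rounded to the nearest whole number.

359,661,568 KiB = 359,661,568 × 2^10 bytes = 368,293,445,632 bytes
1 GiB = 1,073,741,824 bytes
368,293,445,632 / 1,073,741,824 = 343 GiB

343 GiB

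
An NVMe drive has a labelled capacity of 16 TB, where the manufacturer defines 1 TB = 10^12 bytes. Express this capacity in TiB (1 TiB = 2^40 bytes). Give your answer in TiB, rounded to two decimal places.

14.55 TiB

16 TB × 1,000,000,000,000 bytes/TB = 16,000,000,000,000 bytes
1 TiB = 1,099,511,627,776 bytes
16,000,000,000,000 / 1,099,511,627,776 = 14.55 TiB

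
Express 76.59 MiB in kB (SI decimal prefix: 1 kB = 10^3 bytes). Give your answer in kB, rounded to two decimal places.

76.59 MiB = 76.59 × 2^20 bytes = 80,310,435.84 bytes
1 kB = 10^3 bytes = 1,000 bytes
80,310,435.84 / 1,000 = 80,310.44 kB

80,310.44 kB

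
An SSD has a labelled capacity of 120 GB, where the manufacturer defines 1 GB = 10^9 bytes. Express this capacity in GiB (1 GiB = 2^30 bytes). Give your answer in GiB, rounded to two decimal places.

111.76 GiB

120 GB = 120 × 10^9 bytes = 120,000,000,000 bytes
1 GiB = 2^30 bytes = 1,073,741,824 bytes
120,000,000,000 / 1,073,741,824 = 111.76 GiB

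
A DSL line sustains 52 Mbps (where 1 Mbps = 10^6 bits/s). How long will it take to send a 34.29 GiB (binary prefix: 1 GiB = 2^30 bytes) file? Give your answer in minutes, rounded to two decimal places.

94.41 minutes

34.29 GiB = 36,818,607,144.96 bytes = 294,548,857,159.68 bits
52 Mbps = 52,000,000 bits/s
time = 294,548,857,159.68 / 52,000,000 = 5,664.401 s
5,664.401 s / 60 = 94.41 minutes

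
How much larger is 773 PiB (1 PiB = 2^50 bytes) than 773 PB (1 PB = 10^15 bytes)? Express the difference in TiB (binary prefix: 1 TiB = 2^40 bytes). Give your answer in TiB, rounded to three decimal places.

88,512.596 TiB

773 PiB = 773 × 1,125,899,906,842,624 = 870,320,627,989,348,352 bytes
773 PB = 773 × 1,000,000,000,000,000 = 773,000,000,000,000,000 bytes
difference = 97,320,627,989,348,352 bytes
97,320,627,989,348,352 / 1,099,511,627,776 = 88,512.596 TiB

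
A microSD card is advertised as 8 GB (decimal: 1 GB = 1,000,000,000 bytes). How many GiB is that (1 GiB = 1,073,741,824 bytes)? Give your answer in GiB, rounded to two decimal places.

8 GB = 8 × 10^9 bytes = 8,000,000,000 bytes
1 GiB = 1,073,741,824 bytes
8,000,000,000 / 1,073,741,824 = 7.45 GiB

7.45 GiB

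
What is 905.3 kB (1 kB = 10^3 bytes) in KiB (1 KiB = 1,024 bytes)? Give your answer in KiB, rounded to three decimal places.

905.3 kB = 905.3 × 10^3 bytes = 905,300 bytes
1 KiB = 1,024 bytes
905,300 / 1,024 = 884.082 KiB

884.082 KiB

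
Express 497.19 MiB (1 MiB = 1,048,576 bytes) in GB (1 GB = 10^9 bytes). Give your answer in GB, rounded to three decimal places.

497.19 MiB × 1,048,576 bytes/MiB = 521,341,501.44 bytes
1 GB = 10^9 bytes = 1,000,000,000 bytes
521,341,501.44 / 1,000,000,000 = 0.521 GB

0.521 GB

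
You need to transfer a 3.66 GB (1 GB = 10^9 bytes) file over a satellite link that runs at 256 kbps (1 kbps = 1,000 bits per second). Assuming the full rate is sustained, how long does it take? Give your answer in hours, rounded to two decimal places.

31.77 hours

3.66 GB = 3,660,000,000 bytes = 29,280,000,000 bits
256 kbps = 256,000 bits/s
time = 29,280,000,000 / 256,000 = 114,375.0000 s
114,375.0000 s / 3600 = 31.77 hours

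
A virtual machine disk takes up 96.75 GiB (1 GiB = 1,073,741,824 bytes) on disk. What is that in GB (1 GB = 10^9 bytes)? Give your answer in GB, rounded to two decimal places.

96.75 GiB = 96.75 × 2^30 bytes = 103,884,521,472 bytes
1 GB = 10^9 bytes = 1,000,000,000 bytes
103,884,521,472 / 1,000,000,000 = 103.88 GB

103.88 GB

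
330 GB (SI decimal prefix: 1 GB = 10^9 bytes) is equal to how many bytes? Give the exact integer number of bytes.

330,000,000,000 bytes

330 × 1,000,000,000 = 330,000,000,000 bytes  (1 GB = 10^9 bytes)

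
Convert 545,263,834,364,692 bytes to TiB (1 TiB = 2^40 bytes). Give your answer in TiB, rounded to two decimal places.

495.91 TiB

545,263,834,364,692 bytes given.
1 TiB = 2^40 bytes = 1,099,511,627,776 bytes
545,263,834,364,692 / 1,099,511,627,776 = 495.91 TiB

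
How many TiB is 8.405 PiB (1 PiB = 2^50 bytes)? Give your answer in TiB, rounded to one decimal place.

8.405 PiB × 1,125,899,906,842,624 bytes/PiB = 9,463,188,717,012,254.72 bytes
1 TiB = 1,099,511,627,776 bytes
9,463,188,717,012,254.72 / 1,099,511,627,776 = 8,606.7 TiB

8,606.7 TiB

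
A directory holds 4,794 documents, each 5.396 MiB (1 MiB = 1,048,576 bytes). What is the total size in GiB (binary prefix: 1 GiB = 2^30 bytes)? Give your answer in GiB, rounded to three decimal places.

25.262 GiB

Total = 4,794 × 5.396 MiB = 25868.424 MiB
= 25868.424 × 1,048,576 bytes = 27,125,008,564.224 bytes
1 GiB = 1,073,741,824 bytes
27,125,008,564.224 / 1,073,741,824 = 25.262 GiB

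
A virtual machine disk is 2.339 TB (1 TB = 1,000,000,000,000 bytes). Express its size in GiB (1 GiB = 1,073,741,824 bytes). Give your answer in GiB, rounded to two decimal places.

2,178.36 GiB

2.339 TB = 2.339 × 10^12 bytes = 2,339,000,000,000 bytes
1 GiB = 2^30 bytes = 1,073,741,824 bytes
2,339,000,000,000 / 1,073,741,824 = 2,178.36 GiB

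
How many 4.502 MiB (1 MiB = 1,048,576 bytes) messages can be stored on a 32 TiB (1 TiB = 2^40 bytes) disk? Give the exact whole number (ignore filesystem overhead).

Capacity: 32 TiB = 35,184,372,088,832 bytes
Per item: 4.502 MiB = 4,720,689.152 bytes
⌊35,184,372,088,832 / 4,720,689.152⌋ = 7,453,227

7,453,227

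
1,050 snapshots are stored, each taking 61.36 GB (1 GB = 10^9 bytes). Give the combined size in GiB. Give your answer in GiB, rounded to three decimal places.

Total = 1,050 × 61.36 GB = 64,428 GB
= 64,428 × 1,000,000,000 bytes = 64,428,000,000,000 bytes
1 GiB = 1,073,741,824 bytes
64,428,000,000,000 / 1,073,741,824 = 60,003.251 GiB

60,003.251 GiB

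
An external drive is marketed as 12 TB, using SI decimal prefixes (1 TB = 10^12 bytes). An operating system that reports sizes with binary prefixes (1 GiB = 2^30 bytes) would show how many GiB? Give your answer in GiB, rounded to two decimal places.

12 TB = 12 × 10^12 bytes = 12,000,000,000,000 bytes
1 GiB = 2^30 bytes = 1,073,741,824 bytes
12,000,000,000,000 / 1,073,741,824 = 11,175.87 GiB

11,175.87 GiB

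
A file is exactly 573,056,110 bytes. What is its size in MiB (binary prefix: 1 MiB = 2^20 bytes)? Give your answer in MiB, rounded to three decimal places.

546.509 MiB

573,056,110 bytes given.
1 MiB = 2^20 bytes = 1,048,576 bytes
573,056,110 / 1,048,576 = 546.509 MiB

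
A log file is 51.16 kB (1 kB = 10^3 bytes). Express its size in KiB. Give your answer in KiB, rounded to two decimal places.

49.96 KiB

51.16 kB = 51.16 × 10^3 bytes = 51,160 bytes
1 KiB = 1,024 bytes
51,160 / 1,024 = 49.96 KiB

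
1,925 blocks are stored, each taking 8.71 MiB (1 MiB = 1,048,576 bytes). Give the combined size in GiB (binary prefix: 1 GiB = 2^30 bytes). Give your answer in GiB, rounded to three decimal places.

16.374 GiB

Total = 1,925 × 8.71 MiB = 16766.75 MiB
= 16766.75 × 1,048,576 bytes = 17,581,211,648 bytes
1 GiB = 1,073,741,824 bytes
17,581,211,648 / 1,073,741,824 = 16.374 GiB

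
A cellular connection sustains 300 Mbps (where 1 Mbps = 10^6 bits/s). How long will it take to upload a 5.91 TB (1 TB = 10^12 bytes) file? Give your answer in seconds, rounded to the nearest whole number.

157,600 seconds

5.91 TB = 5,910,000,000,000 bytes = 47,280,000,000,000 bits
300 Mbps = 300,000,000 bits/s
time = 47,280,000,000,000 / 300,000,000 = 157,600 s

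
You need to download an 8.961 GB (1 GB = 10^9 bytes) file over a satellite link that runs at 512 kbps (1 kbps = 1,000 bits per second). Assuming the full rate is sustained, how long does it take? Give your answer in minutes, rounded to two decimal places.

2,333.59 minutes

8.961 GB = 8,961,000,000 bytes = 71,688,000,000 bits
512 kbps = 512,000 bits/s
time = 71,688,000,000 / 512,000 = 140,015.625 s
140,015.625 s / 60 = 2,333.59 minutes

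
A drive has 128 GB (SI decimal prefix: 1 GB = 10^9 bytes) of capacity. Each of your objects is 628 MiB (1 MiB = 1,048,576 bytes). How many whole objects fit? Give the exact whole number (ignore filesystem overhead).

Capacity: 128 GB = 128,000,000,000 bytes
Per item: 628 MiB = 658,505,728 bytes
⌊128,000,000,000 / 658,505,728⌋ = 194

194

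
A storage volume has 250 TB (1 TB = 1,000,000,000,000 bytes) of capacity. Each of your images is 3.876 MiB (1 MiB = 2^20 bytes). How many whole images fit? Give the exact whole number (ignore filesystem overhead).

Capacity: 250 TB = 250,000,000,000,000 bytes
Per item: 3.876 MiB = 4,064,280.576 bytes
⌊250,000,000,000,000 / 4,064,280.576⌋ = 61,511,501

61,511,501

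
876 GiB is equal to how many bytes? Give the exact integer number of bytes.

940,597,837,824 bytes

876 × 1,073,741,824 = 940,597,837,824 bytes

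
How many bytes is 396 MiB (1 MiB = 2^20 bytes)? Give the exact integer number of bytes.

396 × 1,048,576 = 415,236,096 bytes

415,236,096 bytes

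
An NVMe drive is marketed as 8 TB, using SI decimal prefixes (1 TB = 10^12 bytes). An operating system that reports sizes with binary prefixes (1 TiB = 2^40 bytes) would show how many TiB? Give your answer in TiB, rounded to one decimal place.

8 TB = 8 × 10^12 bytes = 8,000,000,000,000 bytes
1 TiB = 1,099,511,627,776 bytes
8,000,000,000,000 / 1,099,511,627,776 = 7.3 TiB

7.3 TiB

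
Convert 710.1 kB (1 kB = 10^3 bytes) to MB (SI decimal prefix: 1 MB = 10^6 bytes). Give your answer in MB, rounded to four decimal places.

0.7101 MB

710.1 kB = 710.1 × 10^3 bytes = 710,100 bytes
1 MB = 1,000,000 bytes
710,100 / 1,000,000 = 0.7101 MB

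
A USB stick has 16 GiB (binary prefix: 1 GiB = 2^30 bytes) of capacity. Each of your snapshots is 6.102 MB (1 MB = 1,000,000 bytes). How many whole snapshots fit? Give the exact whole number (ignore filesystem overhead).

2,815

Capacity: 16 GiB = 17,179,869,184 bytes
Per item: 6.102 MB = 6,102,000 bytes
⌊17,179,869,184 / 6,102,000⌋ = 2,815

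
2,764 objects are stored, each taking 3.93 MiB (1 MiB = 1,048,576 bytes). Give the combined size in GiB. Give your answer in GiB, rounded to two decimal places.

10.61 GiB

Total = 2,764 × 3.93 MiB = 10862.52 MiB
= 10862.52 × 1,048,576 bytes = 11,390,177,771.52 bytes
1 GiB = 1,073,741,824 bytes
11,390,177,771.52 / 1,073,741,824 = 10.61 GiB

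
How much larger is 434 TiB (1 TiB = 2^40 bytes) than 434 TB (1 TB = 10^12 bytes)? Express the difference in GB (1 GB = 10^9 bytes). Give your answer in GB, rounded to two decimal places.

43,188.05 GB

434 TiB = 434 × 1,099,511,627,776 = 477,188,046,454,784 bytes
434 TB = 434 × 1,000,000,000,000 = 434,000,000,000,000 bytes
difference = 43,188,046,454,784 bytes
43,188,046,454,784 / 1,000,000,000 = 43,188.05 GB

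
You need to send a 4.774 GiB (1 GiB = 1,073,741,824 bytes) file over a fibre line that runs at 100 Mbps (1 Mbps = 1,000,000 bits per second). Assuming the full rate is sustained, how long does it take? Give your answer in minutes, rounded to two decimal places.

4.774 GiB = 5,126,043,467.776 bytes = 41,008,347,742.208 bits
100 Mbps = 100,000,000 bits/s
time = 41,008,347,742.208 / 100,000,000 = 410.083 s
410.083 s / 60 = 6.83 minutes

6.83 minutes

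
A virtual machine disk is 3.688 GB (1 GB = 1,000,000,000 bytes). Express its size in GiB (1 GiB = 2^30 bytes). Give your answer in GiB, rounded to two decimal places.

3.43 GiB

3.688 GB = 3.688 × 10^9 bytes = 3,688,000,000 bytes
1 GiB = 2^30 bytes = 1,073,741,824 bytes
3,688,000,000 / 1,073,741,824 = 3.43 GiB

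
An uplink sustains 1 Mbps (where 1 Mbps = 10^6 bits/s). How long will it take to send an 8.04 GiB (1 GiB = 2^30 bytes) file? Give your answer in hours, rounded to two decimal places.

19.18 hours

8.04 GiB = 8,632,884,264.96 bytes = 69,063,074,119.68 bits
1 Mbps = 1,000,000 bits/s
time = 69,063,074,119.68 / 1,000,000 = 69,063.0741 s
69,063.0741 s / 3600 = 19.18 hours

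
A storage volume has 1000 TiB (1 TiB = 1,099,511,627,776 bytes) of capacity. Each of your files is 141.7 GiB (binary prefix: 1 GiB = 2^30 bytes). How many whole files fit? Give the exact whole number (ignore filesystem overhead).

7,226

Capacity: 1000 TiB = 1,099,511,627,776,000 bytes
Per item: 141.7 GiB = 152,149,216,460.8 bytes
⌊1,099,511,627,776,000 / 152,149,216,460.8⌋ = 7,226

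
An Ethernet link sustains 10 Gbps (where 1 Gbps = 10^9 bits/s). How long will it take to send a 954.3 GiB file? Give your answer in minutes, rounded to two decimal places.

13.66 minutes

954.3 GiB = 1,024,671,822,643.2 bytes = 8,197,374,581,145.6 bits
10 Gbps = 10,000,000,000 bits/s
time = 8,197,374,581,145.6 / 10,000,000,000 = 819.737 s
819.737 s / 60 = 13.66 minutes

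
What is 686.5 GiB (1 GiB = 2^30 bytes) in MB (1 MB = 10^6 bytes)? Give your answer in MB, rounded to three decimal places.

686.5 GiB = 686.5 × 2^30 bytes = 737,123,762,176 bytes
1 MB = 10^6 bytes = 1,000,000 bytes
737,123,762,176 / 1,000,000 = 737,123.762 MB

737,123.762 MB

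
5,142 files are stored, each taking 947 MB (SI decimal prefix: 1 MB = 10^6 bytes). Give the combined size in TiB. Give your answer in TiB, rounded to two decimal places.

Total = 5,142 × 947 MB = 4,869,474 MB
= 4,869,474 × 1,000,000 bytes = 4,869,474,000,000 bytes
1 TiB = 1,099,511,627,776 bytes
4,869,474,000,000 / 1,099,511,627,776 = 4.43 TiB

4.43 TiB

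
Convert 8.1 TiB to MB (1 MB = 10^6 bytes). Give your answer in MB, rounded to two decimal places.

8,906,044.18 MB

8.1 TiB × 1,099,511,627,776 bytes/TiB = 8,906,044,184,985.6 bytes
1 MB = 1,000,000 bytes
8,906,044,184,985.6 / 1,000,000 = 8,906,044.18 MB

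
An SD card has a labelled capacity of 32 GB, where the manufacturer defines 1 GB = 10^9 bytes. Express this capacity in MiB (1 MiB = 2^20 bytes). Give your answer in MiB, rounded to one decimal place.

32 GB = 32 × 10^9 bytes = 32,000,000,000 bytes
1 MiB = 2^20 bytes = 1,048,576 bytes
32,000,000,000 / 1,048,576 = 30,517.6 MiB

30,517.6 MiB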